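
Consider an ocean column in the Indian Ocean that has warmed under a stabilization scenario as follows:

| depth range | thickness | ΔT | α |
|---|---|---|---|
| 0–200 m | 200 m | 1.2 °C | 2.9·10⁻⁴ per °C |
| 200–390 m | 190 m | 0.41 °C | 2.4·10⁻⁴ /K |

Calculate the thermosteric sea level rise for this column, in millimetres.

Δh = 88.3 mm

1.2 × 2.9×10⁻⁴ × 200 = 0.06960 m
Layer 2: 190 × 0.41 × 2.4×10⁻⁴ = 0.018696 m
Δh = 0.06960 + 0.018696 = 0.088296 m ≈ 88.3 mm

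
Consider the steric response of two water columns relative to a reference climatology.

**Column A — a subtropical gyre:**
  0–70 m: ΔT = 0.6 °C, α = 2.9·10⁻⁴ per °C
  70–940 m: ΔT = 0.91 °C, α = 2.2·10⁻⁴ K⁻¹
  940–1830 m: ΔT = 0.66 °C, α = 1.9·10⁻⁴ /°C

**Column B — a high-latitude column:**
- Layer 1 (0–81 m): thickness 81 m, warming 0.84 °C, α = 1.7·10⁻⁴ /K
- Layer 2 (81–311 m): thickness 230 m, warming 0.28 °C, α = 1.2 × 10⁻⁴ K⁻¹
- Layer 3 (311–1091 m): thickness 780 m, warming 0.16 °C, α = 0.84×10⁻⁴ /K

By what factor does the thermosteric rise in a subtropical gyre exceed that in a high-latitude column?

A Layer 1: 2.9×10⁻⁴ × 0.6 × 70 = 0.01218 m
A 70–940 m: 0.91 × 2.2×10⁻⁴ × 870 = 0.174174 m
A 1.9×10⁻⁴ × 890 × 0.66 = 0.111606 m
A total: 0.29796 m
B Layer 1: 1.7×10⁻⁴ × 0.84 × 81 = 0.0115668 m
B 81–311 m: 0.28 × 1.2×10⁻⁴ × 230 = 0.007728 m
B 311–1091 m: 0.16 × 0.84×10⁻⁴ × 780 = 0.0104832 m
B total: 0.029778 m
Ratio: 0.29796 / 0.029778 ≈ 10.01

≈ 10×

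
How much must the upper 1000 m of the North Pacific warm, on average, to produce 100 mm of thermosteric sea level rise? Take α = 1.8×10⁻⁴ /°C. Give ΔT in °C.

ΔT = Δh/(αH) = 0.1 / (1.8×10⁻⁴ × 1000) ≈ 0.5556 °C

ΔT ≈ 0.556 °C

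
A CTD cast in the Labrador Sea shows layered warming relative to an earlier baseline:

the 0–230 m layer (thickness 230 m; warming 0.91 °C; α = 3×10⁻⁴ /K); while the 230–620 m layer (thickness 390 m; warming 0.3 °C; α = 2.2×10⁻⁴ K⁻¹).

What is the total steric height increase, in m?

Δh = 0.0885 m

230 × 3×10⁻⁴ × 0.91 = 0.06279 m
230–620 m: 2.2×10⁻⁴ × 0.3 × 390 = 0.02574 m
Δh = 0.06279 + 0.02574 = 0.08853 m ≈ 0.0885 m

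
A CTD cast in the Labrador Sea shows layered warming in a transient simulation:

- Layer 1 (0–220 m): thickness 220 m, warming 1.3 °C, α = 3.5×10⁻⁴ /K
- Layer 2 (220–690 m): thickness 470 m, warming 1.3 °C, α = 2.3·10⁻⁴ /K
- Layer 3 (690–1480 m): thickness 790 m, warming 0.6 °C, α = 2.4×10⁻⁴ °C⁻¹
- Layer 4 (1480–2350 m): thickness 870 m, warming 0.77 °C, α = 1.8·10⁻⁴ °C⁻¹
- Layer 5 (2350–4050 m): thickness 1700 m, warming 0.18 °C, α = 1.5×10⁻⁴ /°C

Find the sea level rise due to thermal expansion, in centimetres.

Δh = 52 cm

0–220 m: 1.3 × 3.5×10⁻⁴ × 220 = 0.10010 m
Layer 2: 2.3×10⁻⁴ × 1.3 × 470 = 0.14053 m
Layer 3: 790 × 0.6 × 2.4×10⁻⁴ = 0.11376 m
Layer 4: 1.8×10⁻⁴ × 0.77 × 870 = 0.120582 m
1.5×10⁻⁴ × 0.18 × 1700 = 0.04590 m
Δh = 0.10010 + 0.14053 + 0.11376 + 0.120582 + 0.04590 = 0.520872 m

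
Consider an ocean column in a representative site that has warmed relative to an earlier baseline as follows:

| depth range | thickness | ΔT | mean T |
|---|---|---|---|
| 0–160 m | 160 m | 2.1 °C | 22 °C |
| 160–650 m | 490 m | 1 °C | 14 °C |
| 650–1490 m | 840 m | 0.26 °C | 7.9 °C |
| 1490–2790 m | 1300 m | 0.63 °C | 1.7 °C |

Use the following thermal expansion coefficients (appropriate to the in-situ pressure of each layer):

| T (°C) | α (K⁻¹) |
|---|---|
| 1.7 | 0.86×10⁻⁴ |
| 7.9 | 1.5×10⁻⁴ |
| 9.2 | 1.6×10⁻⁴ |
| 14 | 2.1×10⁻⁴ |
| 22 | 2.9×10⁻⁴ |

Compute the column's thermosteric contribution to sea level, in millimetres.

Δh = 304 mm

Layer 1 at 22 °C → α = 2.9×10⁻⁴ K⁻¹
Layer 2 at 14 °C → α = 2.1×10⁻⁴ K⁻¹
Layer 3 at 7.9 °C → α = 1.5×10⁻⁴ K⁻¹
Layer 4 at 1.7 °C → α = 0.86×10⁻⁴ K⁻¹
0–160 m: 2.1 × 2.9×10⁻⁴ × 160 = 0.09744 m
160–650 m: 2.1×10⁻⁴ × 1 × 490 = 0.10290 m
0.26 × 1.5×10⁻⁴ × 840 = 0.03276 m
Layer 4: 0.63 × 0.86×10⁻⁴ × 1300 = 0.070434 m
Δh = 0.09744 + 0.10290 + 0.03276 + 0.070434 = 0.303534 m ≈ 304 mm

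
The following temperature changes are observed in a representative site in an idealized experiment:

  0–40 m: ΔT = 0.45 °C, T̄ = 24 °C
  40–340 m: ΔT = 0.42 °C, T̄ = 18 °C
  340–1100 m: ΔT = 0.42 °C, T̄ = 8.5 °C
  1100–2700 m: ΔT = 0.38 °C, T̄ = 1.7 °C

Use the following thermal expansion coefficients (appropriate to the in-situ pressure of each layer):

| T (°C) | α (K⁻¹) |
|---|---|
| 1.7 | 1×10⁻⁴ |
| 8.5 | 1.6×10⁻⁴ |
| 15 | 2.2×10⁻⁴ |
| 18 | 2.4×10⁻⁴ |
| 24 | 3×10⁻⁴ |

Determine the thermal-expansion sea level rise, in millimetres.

Δh = 148 mm

Layer 1 at 24 °C → α = 3×10⁻⁴ K⁻¹
Layer 2 at 18 °C → α = 2.4×10⁻⁴ K⁻¹
Layer 3 at 8.5 °C → α = 1.6×10⁻⁴ K⁻¹
Layer 4 at 1.7 °C → α = 1×10⁻⁴ K⁻¹
0–40 m: 3×10⁻⁴ × 40 × 0.45 = 0.00540 m
Layer 2: 2.4×10⁻⁴ × 300 × 0.42 = 0.03024 m
340–1100 m: 760 × 0.42 × 1.6×10⁻⁴ = 0.051072 m
Layer 4: 0.38 × 1×10⁻⁴ × 1600 = 0.06080 m
Δh = 0.00540 + 0.03024 + 0.051072 + 0.06080 = 0.147512 m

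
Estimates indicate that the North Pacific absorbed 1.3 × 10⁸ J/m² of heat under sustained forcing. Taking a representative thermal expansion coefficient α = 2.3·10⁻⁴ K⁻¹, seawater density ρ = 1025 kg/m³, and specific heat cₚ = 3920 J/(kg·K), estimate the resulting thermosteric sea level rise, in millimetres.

Δh = αQ/(ρcₚ) = 2.3×10⁻⁴ × 1.3×10⁸ / (1025 × 3920) ≈ 0.0074415 m

7.44 mm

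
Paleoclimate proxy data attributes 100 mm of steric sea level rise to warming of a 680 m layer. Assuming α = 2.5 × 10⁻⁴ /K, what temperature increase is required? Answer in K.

ΔT = Δh/(αH) = 0.1 / (2.5×10⁻⁴ × 680) ≈ 0.5882 K

ΔT ≈ 0.588 K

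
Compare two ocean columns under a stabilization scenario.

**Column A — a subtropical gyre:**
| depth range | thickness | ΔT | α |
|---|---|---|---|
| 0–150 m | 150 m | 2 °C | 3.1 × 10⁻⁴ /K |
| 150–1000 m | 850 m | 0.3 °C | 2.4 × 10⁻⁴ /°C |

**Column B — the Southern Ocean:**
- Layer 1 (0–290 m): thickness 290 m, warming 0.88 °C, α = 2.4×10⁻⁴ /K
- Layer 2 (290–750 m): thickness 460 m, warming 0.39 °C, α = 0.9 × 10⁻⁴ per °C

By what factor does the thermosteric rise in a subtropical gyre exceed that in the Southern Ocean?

A 2 × 150 × 3.1×10⁻⁴ = 0.09300 m
A Layer 2: 2.4×10⁻⁴ × 0.3 × 850 = 0.06120 m
A total: 0.15420 m
B 0–290 m: 0.88 × 2.4×10⁻⁴ × 290 = 0.061248 m
B 290–750 m: 0.39 × 0.9×10⁻⁴ × 460 = 0.016146 m
B total: 0.077394 m
Ratio: 0.15420 / 0.077394 ≈ 1.992

1.99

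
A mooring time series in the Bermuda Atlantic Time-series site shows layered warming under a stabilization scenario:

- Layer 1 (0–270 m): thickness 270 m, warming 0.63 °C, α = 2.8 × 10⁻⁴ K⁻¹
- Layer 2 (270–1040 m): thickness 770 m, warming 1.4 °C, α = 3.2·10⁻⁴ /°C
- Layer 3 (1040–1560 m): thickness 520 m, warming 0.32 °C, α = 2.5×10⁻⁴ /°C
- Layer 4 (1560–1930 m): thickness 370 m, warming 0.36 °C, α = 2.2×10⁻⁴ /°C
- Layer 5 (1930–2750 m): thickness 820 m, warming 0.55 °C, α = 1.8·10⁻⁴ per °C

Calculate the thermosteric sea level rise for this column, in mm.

545 mm of thermosteric rise

Layer 1: 270 × 2.8×10⁻⁴ × 0.63 = 0.047628 m
270–1040 m: 1.4 × 770 × 3.2×10⁻⁴ = 0.34496 m
0.32 × 2.5×10⁻⁴ × 520 = 0.04160 m
1560–1930 m: 2.2×10⁻⁴ × 0.36 × 370 = 0.029304 m
1930–2750 m: 1.8×10⁻⁴ × 820 × 0.55 = 0.08118 m
Δh = 0.047628 + 0.34496 + 0.04160 + 0.029304 + 0.08118 = 0.544672 m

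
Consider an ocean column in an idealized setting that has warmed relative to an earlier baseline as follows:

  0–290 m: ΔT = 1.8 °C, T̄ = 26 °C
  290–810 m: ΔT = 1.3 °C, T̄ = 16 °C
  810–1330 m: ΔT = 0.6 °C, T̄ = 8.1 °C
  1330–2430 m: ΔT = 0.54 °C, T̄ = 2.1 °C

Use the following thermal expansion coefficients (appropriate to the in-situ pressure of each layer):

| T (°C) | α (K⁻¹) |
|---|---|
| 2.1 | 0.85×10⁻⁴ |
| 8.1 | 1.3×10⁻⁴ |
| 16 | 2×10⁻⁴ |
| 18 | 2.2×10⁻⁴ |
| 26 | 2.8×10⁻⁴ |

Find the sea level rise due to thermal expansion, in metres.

about 0.372 m

Layer 1 at 26 °C → α = 2.8×10⁻⁴ K⁻¹
Layer 2 at 16 °C → α = 2×10⁻⁴ K⁻¹
Layer 3 at 8.1 °C → α = 1.3×10⁻⁴ K⁻¹
Layer 4 at 2.1 °C → α = 0.85×10⁻⁴ K⁻¹
0–290 m: 1.8 × 290 × 2.8×10⁻⁴ = 0.14616 m
1.3 × 2×10⁻⁴ × 520 = 0.13520 m
520 × 0.6 × 1.3×10⁻⁴ = 0.04056 m
1100 × 0.54 × 0.85×10⁻⁴ = 0.05049 m
Δh = 0.14616 + 0.13520 + 0.04056 + 0.05049 = 0.37241 m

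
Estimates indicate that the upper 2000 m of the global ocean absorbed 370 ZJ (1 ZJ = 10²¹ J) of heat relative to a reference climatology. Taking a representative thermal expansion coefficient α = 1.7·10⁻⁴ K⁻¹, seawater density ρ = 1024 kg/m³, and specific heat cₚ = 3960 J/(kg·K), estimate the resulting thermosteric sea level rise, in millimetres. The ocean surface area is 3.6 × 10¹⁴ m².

Per unit area: Q = 370×10²¹ / (3.6×10¹⁴) ≈ 1.028×10⁹ J/m²
Δh = αQ/(ρcₚ) = 1.7×10⁻⁴ × 1.028×10⁹ / (1024 × 3960) ≈ 0.043097 m

Δh = 43.1 mm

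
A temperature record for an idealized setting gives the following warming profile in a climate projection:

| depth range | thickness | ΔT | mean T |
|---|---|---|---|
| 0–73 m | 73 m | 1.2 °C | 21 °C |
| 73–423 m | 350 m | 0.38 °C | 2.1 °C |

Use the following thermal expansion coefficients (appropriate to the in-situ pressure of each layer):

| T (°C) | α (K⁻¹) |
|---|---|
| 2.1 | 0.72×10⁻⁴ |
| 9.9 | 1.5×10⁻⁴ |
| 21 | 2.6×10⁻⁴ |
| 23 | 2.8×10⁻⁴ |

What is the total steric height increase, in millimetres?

32.4 mm

Layer 1 at 21 °C → α = 2.6×10⁻⁴ K⁻¹
Layer 2 at 2.1 °C → α = 0.72×10⁻⁴ K⁻¹
73 × 2.6×10⁻⁴ × 1.2 = 0.022776 m
Layer 2: 350 × 0.72×10⁻⁴ × 0.38 = 0.009576 m
Δh = 0.022776 + 0.009576 = 0.032352 m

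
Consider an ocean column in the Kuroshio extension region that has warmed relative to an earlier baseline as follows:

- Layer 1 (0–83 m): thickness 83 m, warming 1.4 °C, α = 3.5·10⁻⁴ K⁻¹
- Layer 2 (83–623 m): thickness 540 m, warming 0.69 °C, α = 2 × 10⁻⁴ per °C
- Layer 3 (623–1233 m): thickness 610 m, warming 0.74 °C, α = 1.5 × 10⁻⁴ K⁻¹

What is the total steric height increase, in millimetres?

Layer 1: 1.4 × 83 × 3.5×10⁻⁴ = 0.04067 m
2×10⁻⁴ × 540 × 0.69 = 0.07452 m
610 × 1.5×10⁻⁴ × 0.74 = 0.06771 m
Δh = 0.04067 + 0.07452 + 0.06771 = 0.18290 m

Δh ≈ 180 mm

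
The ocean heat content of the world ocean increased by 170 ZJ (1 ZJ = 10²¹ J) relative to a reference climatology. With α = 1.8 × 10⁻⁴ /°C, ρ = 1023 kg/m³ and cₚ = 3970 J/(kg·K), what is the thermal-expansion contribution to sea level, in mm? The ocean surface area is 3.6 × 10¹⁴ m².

Per unit area: Q = 170×10²¹ / (3.6×10¹⁴) ≈ 4.722×10⁸ J/m²
Δh = αQ/(ρcₚ) = 1.8×10⁻⁴ × 4.722×10⁸ / (1023 × 3970) ≈ 0.020928 m

20.9 mm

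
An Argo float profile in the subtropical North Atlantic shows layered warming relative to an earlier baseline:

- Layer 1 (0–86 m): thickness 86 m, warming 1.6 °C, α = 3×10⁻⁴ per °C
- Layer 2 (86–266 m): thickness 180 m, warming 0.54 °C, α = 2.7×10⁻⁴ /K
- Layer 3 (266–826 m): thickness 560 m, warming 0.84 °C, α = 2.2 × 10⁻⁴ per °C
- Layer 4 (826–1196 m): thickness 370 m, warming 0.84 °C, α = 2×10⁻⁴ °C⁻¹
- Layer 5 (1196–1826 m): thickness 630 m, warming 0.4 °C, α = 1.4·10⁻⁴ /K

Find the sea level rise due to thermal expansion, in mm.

3×10⁻⁴ × 86 × 1.6 = 0.04128 m
86–266 m: 0.54 × 180 × 2.7×10⁻⁴ = 0.026244 m
Layer 3: 0.84 × 2.2×10⁻⁴ × 560 = 0.103488 m
826–1196 m: 0.84 × 370 × 2×10⁻⁴ = 0.06216 m
1196–1826 m: 1.4×10⁻⁴ × 0.4 × 630 = 0.03528 m
Δh = 0.04128 + 0.026244 + 0.103488 + 0.06216 + 0.03528 = 0.268452 m

Δh = 270 mm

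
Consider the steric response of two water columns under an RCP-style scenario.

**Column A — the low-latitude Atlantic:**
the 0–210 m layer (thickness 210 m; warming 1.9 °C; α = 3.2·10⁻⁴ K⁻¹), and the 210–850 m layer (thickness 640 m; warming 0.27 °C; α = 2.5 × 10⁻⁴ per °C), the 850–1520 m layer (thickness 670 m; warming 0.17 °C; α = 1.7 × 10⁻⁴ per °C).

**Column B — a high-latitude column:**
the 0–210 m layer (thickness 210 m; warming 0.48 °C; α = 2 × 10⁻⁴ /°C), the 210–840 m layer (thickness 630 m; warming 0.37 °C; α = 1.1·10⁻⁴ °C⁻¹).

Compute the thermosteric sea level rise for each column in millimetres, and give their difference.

A: 190 mm; B: 46 mm; difference 140 mm

A 0–210 m: 3.2×10⁻⁴ × 1.9 × 210 = 0.12768 m
A 210–850 m: 0.27 × 2.5×10⁻⁴ × 640 = 0.04320 m
A Layer 3: 670 × 0.17 × 1.7×10⁻⁴ = 0.019363 m
A total: 0.190243 m
B 0–210 m: 210 × 2×10⁻⁴ × 0.48 = 0.02016 m
B 210–840 m: 1.1×10⁻⁴ × 630 × 0.37 = 0.025641 m
B total: 0.045801 m
Difference: 0.190243 − 0.045801 = 0.144442 m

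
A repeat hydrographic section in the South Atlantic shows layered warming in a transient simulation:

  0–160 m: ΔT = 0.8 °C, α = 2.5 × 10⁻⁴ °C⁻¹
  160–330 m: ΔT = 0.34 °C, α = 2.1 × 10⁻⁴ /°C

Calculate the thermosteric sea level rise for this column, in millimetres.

Δh = 44 mm

Layer 1: 160 × 2.5×10⁻⁴ × 0.8 = 0.03200 m
Layer 2: 170 × 0.34 × 2.1×10⁻⁴ = 0.012138 m
Δh = 0.03200 + 0.012138 = 0.044138 m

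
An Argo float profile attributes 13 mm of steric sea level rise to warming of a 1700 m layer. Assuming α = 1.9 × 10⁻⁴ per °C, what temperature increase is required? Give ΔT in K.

about 0.040 K

ΔT = Δh/(αH) = 0.013 / (1.9×10⁻⁴ × 1700) ≈ 0.04025 K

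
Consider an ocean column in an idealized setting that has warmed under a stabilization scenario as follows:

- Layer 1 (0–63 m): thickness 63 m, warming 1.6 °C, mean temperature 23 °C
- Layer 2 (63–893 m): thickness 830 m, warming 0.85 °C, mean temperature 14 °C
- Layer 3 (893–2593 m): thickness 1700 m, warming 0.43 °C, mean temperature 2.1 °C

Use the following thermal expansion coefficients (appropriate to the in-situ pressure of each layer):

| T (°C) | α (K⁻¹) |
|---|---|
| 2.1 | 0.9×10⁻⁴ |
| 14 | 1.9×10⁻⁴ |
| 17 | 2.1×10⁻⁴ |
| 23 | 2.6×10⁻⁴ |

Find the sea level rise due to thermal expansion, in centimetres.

22.6 cm of thermosteric rise

Layer 1 at 23 °C → α = 2.6×10⁻⁴ K⁻¹
Layer 2 at 14 °C → α = 1.9×10⁻⁴ K⁻¹
Layer 3 at 2.1 °C → α = 0.9×10⁻⁴ K⁻¹
63 × 1.6 × 2.6×10⁻⁴ = 0.026208 m
830 × 1.9×10⁻⁴ × 0.85 = 0.134045 m
0.43 × 0.9×10⁻⁴ × 1700 = 0.06579 m
Δh = 0.026208 + 0.134045 + 0.06579 = 0.226043 m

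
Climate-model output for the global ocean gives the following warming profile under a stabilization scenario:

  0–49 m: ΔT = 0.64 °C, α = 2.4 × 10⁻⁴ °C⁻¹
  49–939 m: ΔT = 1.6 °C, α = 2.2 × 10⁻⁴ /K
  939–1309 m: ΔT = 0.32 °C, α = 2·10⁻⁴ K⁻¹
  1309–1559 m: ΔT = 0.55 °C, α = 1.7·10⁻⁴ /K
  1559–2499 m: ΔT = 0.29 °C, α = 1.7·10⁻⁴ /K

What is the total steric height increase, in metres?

0–49 m: 49 × 2.4×10⁻⁴ × 0.64 = 0.0075264 m
Layer 2: 1.6 × 2.2×10⁻⁴ × 890 = 0.31328 m
939–1309 m: 370 × 0.32 × 2×10⁻⁴ = 0.02368 m
1.7×10⁻⁴ × 0.55 × 250 = 0.023375 m
Layer 5: 1.7×10⁻⁴ × 0.29 × 940 = 0.046342 m
Δh = 0.0075264 + 0.31328 + 0.02368 + 0.023375 + 0.046342 = 0.4142034 m

Δh ≈ 0.41 m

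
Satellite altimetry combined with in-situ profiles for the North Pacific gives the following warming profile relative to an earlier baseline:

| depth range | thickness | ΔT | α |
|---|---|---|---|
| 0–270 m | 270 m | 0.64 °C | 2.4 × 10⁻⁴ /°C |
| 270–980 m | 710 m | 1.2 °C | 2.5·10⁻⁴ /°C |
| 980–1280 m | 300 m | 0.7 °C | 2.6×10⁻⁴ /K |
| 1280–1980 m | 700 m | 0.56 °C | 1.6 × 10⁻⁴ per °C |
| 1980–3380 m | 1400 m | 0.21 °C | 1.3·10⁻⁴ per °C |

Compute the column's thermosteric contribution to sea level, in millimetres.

410 mm

0–270 m: 0.64 × 2.4×10⁻⁴ × 270 = 0.041472 m
270–980 m: 710 × 1.2 × 2.5×10⁻⁴ = 0.21300 m
980–1280 m: 2.6×10⁻⁴ × 300 × 0.7 = 0.05460 m
1280–1980 m: 700 × 0.56 × 1.6×10⁻⁴ = 0.06272 m
1980–3380 m: 0.21 × 1.3×10⁻⁴ × 1400 = 0.03822 m
Δh = 0.041472 + 0.21300 + 0.05460 + 0.06272 + 0.03822 = 0.410012 m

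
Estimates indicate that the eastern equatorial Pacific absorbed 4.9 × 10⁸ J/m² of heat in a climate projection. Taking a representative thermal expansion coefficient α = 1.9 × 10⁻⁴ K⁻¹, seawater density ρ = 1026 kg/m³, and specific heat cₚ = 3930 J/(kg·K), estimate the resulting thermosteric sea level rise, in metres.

Δh = αQ/(ρcₚ) = 1.9×10⁻⁴ × 4.9×10⁸ / (1026 × 3930) ≈ 0.023089 m

about 0.023 m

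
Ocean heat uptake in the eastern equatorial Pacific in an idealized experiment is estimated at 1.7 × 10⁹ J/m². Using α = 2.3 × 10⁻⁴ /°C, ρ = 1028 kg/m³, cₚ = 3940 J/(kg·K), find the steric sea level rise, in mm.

Δh = αQ/(ρcₚ) = 2.3×10⁻⁴ × 1.7×10⁹ / (1028 × 3940) ≈ 0.096536 m

97 mm of thermosteric rise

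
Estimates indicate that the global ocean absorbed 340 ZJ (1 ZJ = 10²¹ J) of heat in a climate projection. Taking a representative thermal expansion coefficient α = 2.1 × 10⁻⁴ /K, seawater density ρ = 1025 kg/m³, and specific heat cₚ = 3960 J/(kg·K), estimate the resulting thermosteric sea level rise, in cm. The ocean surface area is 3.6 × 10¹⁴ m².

Δh = 4.9 cm

Per unit area: Q = 340×10²¹ / (3.6×10¹⁴) ≈ 9.444×10⁸ J/m²
Δh = αQ/(ρcₚ) = 2.1×10⁻⁴ × 9.444×10⁸ / (1025 × 3960) ≈ 0.04886 m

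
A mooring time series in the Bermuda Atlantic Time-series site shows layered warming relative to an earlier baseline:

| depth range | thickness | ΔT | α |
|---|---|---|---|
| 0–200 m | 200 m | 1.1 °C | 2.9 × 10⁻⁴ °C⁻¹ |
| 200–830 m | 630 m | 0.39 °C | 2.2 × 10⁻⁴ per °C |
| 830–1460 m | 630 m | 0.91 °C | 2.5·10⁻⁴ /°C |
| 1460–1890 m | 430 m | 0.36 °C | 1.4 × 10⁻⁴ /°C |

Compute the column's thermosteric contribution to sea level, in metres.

about 0.283 m

0–200 m: 1.1 × 200 × 2.9×10⁻⁴ = 0.06380 m
630 × 2.2×10⁻⁴ × 0.39 = 0.054054 m
Layer 3: 2.5×10⁻⁴ × 630 × 0.91 = 0.143325 m
Layer 4: 0.36 × 430 × 1.4×10⁻⁴ = 0.021672 m
Δh = 0.06380 + 0.054054 + 0.143325 + 0.021672 = 0.282851 m ≈ 0.283 m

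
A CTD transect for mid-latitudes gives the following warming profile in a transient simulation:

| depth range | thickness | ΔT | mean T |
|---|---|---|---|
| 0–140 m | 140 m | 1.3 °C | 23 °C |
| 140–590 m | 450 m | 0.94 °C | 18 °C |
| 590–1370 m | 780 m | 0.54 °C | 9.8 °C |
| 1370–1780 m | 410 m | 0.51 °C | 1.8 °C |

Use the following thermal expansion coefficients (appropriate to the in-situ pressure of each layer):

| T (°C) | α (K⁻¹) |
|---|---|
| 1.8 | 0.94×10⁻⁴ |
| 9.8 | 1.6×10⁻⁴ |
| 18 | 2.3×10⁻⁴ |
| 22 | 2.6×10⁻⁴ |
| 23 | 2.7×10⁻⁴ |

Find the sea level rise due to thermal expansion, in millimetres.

Layer 1 at 23 °C → α = 2.7×10⁻⁴ K⁻¹
Layer 2 at 18 °C → α = 2.3×10⁻⁴ K⁻¹
Layer 3 at 9.8 °C → α = 1.6×10⁻⁴ K⁻¹
Layer 4 at 1.8 °C → α = 0.94×10⁻⁴ K⁻¹
140 × 1.3 × 2.7×10⁻⁴ = 0.04914 m
140–590 m: 450 × 0.94 × 2.3×10⁻⁴ = 0.09729 m
590–1370 m: 780 × 1.6×10⁻⁴ × 0.54 = 0.067392 m
0.94×10⁻⁴ × 0.51 × 410 = 0.0196554 m
Δh = 0.04914 + 0.09729 + 0.067392 + 0.0196554 = 0.2334774 m

Δh = 233 mm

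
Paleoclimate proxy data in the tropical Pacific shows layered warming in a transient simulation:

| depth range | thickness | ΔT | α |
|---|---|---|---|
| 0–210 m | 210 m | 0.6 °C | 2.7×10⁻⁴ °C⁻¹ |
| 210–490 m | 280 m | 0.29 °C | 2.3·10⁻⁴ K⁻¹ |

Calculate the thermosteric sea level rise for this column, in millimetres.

52.7 mm of thermosteric rise

2.7×10⁻⁴ × 210 × 0.6 = 0.03402 m
210–490 m: 0.29 × 280 × 2.3×10⁻⁴ = 0.018676 m
Δh = 0.03402 + 0.018676 = 0.052696 m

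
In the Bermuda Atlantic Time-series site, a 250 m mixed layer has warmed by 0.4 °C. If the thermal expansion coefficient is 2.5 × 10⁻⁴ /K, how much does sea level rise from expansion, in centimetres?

2.50 cm of thermosteric rise

Δh = αΔT·H = 2.5×10⁻⁴ × 0.4 × 250 = 0.02500 m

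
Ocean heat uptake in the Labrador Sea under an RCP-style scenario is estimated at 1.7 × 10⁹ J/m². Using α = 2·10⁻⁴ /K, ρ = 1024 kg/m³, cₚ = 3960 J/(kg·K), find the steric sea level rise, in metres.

Δh = αQ/(ρcₚ) = 2×10⁻⁴ × 1.7×10⁹ / (1024 × 3960) ≈ 0.083846 m

0.0838 m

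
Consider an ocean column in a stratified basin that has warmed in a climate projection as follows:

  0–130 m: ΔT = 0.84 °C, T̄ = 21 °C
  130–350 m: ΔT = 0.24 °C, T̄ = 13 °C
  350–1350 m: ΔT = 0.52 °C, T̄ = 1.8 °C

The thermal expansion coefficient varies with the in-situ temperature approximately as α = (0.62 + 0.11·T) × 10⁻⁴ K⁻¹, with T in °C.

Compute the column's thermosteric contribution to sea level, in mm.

Layer 1: α = (0.62 + 0.11×21)×10⁻⁴ = 2.93×10⁻⁴ K⁻¹
Layer 2: α = (0.62 + 0.11×13)×10⁻⁴ = 2.05×10⁻⁴ K⁻¹
Layer 3: α = (0.62 + 0.11×1.8)×10⁻⁴ = 0.818×10⁻⁴ K⁻¹
0–130 m: 2.93×10⁻⁴ × 130 × 0.84 = 0.0319956 m
2.05×10⁻⁴ × 0.24 × 220 = 0.010824 m
350–1350 m: 0.818×10⁻⁴ × 0.52 × 1000 = 0.042536 m
Δh = 0.0319956 + 0.010824 + 0.042536 = 0.0853556 m ≈ 85 mm

about 85 mm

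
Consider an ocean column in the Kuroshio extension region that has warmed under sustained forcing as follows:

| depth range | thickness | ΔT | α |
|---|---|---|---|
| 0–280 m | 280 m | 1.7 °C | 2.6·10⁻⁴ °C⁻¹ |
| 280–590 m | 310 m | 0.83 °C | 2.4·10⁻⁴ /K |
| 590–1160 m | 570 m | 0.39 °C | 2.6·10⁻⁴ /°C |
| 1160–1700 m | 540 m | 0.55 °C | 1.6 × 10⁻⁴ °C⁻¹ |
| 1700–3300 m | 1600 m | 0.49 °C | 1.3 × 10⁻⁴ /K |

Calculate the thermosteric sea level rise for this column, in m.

0–280 m: 280 × 2.6×10⁻⁴ × 1.7 = 0.12376 m
0.83 × 310 × 2.4×10⁻⁴ = 0.061752 m
Layer 3: 0.39 × 2.6×10⁻⁴ × 570 = 0.057798 m
Layer 4: 0.55 × 1.6×10⁻⁴ × 540 = 0.04752 m
Layer 5: 0.49 × 1600 × 1.3×10⁻⁴ = 0.10192 m
Δh = 0.12376 + 0.061752 + 0.057798 + 0.04752 + 0.10192 = 0.39275 m ≈ 0.393 m

0.393 m of thermosteric rise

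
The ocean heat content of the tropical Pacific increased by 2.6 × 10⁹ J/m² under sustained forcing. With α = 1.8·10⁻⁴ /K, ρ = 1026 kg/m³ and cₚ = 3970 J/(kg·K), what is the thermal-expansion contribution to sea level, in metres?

about 0.115 m

Δh = αQ/(ρcₚ) = 1.8×10⁻⁴ × 2.6×10⁹ / (1026 × 3970) ≈ 0.11490 m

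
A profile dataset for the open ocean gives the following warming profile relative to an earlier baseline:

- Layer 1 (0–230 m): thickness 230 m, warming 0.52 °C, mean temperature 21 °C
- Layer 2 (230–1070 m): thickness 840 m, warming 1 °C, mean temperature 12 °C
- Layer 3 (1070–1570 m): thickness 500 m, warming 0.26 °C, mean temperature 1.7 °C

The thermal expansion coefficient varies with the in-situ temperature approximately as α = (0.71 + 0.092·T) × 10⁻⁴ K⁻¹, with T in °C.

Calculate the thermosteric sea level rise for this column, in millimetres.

Δh ≈ 200 mm

Layer 1: α = (0.71 + 0.092×21)×10⁻⁴ = 2.642×10⁻⁴ K⁻¹
Layer 2: α = (0.71 + 0.092×12)×10⁻⁴ = 1.814×10⁻⁴ K⁻¹
Layer 3: α = (0.71 + 0.092×1.7)×10⁻⁴ = 0.8664×10⁻⁴ K⁻¹
230 × 0.52 × 2.642×10⁻⁴ = 0.03159832 m
Layer 2: 1.814×10⁻⁴ × 840 × 1 = 0.152376 m
Layer 3: 0.26 × 500 × 0.8664×10⁻⁴ = 0.0112632 m
Δh = 0.03159832 + 0.152376 + 0.0112632 = 0.19523752 m ≈ 200 mm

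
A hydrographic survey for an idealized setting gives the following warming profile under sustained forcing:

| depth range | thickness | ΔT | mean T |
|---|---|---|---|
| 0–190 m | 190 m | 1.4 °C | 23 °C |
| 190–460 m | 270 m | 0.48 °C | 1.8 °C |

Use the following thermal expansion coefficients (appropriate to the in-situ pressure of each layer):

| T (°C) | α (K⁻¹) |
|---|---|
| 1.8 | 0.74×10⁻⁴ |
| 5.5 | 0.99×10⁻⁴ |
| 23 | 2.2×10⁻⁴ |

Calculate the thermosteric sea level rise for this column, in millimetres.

Δh = 68 mm

Layer 1 at 23 °C → α = 2.2×10⁻⁴ K⁻¹
Layer 2 at 1.8 °C → α = 0.74×10⁻⁴ K⁻¹
Layer 1: 190 × 2.2×10⁻⁴ × 1.4 = 0.05852 m
190–460 m: 0.74×10⁻⁴ × 270 × 0.48 = 0.0095904 m
Δh = 0.05852 + 0.0095904 = 0.0681104 m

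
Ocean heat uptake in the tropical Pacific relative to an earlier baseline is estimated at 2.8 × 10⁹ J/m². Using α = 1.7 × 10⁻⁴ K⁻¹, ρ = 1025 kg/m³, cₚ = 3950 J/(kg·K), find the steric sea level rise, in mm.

Δh = 118 mm

Δh = αQ/(ρcₚ) = 1.7×10⁻⁴ × 2.8×10⁹ / (1025 × 3950) ≈ 0.11757 m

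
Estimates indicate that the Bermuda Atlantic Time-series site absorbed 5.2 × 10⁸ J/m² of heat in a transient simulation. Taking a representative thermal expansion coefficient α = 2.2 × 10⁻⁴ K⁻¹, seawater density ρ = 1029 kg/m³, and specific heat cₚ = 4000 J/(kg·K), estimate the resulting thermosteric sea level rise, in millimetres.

about 27.8 mm

Δh = αQ/(ρcₚ) = 2.2×10⁻⁴ × 5.2×10⁸ / (1029 × 4000) ≈ 0.027794 m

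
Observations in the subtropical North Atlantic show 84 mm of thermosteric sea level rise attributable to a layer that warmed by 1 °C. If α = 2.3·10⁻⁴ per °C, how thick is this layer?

H = Δh/(αΔT) = 0.084 / (2.3×10⁻⁴ × 1) ≈ 365.2 m

365 m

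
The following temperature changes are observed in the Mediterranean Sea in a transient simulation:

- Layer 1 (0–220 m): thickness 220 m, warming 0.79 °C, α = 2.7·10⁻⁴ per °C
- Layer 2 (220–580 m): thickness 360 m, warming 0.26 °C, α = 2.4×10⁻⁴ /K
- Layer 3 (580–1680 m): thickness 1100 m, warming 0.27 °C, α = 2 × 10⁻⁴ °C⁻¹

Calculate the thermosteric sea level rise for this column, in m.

Δh = 0.129 m

Layer 1: 2.7×10⁻⁴ × 0.79 × 220 = 0.046926 m
Layer 2: 0.26 × 360 × 2.4×10⁻⁴ = 0.022464 m
0.27 × 1100 × 2×10⁻⁴ = 0.05940 m
Δh = 0.046926 + 0.022464 + 0.05940 = 0.12879 m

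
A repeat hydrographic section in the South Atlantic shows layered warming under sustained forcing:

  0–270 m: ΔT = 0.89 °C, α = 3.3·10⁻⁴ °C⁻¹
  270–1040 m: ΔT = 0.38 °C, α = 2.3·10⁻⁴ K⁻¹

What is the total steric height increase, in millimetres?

about 147 mm

270 × 0.89 × 3.3×10⁻⁴ = 0.079299 m
270–1040 m: 770 × 0.38 × 2.3×10⁻⁴ = 0.067298 m
Δh = 0.079299 + 0.067298 = 0.146597 m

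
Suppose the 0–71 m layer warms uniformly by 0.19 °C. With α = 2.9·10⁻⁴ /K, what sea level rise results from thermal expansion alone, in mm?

Δh = 3.91 mm

Δh = αΔT·H = 2.9×10⁻⁴ × 0.19 × 71 = 0.0039121 m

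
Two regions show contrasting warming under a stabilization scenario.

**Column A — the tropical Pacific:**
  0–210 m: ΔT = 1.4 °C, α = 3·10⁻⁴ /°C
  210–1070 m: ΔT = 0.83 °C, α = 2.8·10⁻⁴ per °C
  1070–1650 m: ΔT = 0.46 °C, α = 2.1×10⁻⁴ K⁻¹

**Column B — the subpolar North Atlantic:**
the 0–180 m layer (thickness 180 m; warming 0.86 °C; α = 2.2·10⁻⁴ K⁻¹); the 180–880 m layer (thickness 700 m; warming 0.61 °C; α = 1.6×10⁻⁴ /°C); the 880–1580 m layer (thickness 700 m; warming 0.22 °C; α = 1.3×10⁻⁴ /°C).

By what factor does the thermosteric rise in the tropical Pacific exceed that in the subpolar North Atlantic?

2.81

A 3×10⁻⁴ × 1.4 × 210 = 0.08820 m
A Layer 2: 2.8×10⁻⁴ × 860 × 0.83 = 0.199864 m
A 0.46 × 580 × 2.1×10⁻⁴ = 0.056028 m
A total: 0.344092 m
B Layer 1: 180 × 0.86 × 2.2×10⁻⁴ = 0.034056 m
B 180–880 m: 1.6×10⁻⁴ × 700 × 0.61 = 0.06832 m
B Layer 3: 700 × 1.3×10⁻⁴ × 0.22 = 0.02002 m
B total: 0.122396 m
Ratio: 0.344092 / 0.122396 ≈ 2.811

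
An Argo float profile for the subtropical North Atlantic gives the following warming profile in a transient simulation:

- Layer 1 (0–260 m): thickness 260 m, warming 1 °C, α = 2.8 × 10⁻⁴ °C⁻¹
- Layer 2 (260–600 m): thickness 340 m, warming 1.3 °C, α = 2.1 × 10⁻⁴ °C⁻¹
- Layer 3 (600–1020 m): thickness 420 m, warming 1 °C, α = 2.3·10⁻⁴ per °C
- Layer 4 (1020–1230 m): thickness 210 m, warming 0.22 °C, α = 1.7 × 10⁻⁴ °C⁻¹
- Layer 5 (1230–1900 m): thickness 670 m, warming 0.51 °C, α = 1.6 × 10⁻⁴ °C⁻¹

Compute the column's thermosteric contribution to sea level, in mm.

325 mm of thermosteric rise

Layer 1: 1 × 2.8×10⁻⁴ × 260 = 0.07280 m
Layer 2: 340 × 2.1×10⁻⁴ × 1.3 = 0.09282 m
Layer 3: 2.3×10⁻⁴ × 1 × 420 = 0.09660 m
Layer 4: 210 × 0.22 × 1.7×10⁻⁴ = 0.007854 m
Layer 5: 1.6×10⁻⁴ × 670 × 0.51 = 0.054672 m
Δh = 0.07280 + 0.09282 + 0.09660 + 0.007854 + 0.054672 = 0.324746 m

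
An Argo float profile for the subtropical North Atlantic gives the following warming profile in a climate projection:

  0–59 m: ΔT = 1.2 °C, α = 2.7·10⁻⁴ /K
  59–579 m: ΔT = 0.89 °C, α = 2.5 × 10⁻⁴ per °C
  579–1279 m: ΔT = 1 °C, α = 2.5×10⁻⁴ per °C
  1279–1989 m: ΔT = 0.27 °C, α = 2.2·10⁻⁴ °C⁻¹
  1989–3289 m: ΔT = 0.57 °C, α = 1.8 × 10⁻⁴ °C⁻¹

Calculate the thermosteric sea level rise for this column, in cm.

Δh = 48.5 cm

Layer 1: 59 × 2.7×10⁻⁴ × 1.2 = 0.019116 m
Layer 2: 0.89 × 2.5×10⁻⁴ × 520 = 0.11570 m
579–1279 m: 1 × 700 × 2.5×10⁻⁴ = 0.17500 m
2.2×10⁻⁴ × 710 × 0.27 = 0.042174 m
1989–3289 m: 1300 × 1.8×10⁻⁴ × 0.57 = 0.13338 m
Δh = 0.019116 + 0.11570 + 0.17500 + 0.042174 + 0.13338 = 0.48537 m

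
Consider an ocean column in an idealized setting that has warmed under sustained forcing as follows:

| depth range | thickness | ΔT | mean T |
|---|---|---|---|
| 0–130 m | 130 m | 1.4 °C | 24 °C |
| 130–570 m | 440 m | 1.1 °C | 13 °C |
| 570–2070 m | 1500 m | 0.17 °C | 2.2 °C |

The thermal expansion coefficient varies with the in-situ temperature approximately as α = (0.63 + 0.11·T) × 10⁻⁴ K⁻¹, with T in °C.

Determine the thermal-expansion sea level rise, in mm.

181 mm

Layer 1: α = (0.63 + 0.11×24)×10⁻⁴ = 3.27×10⁻⁴ K⁻¹
Layer 2: α = (0.63 + 0.11×13)×10⁻⁴ = 2.06×10⁻⁴ K⁻¹
Layer 3: α = (0.63 + 0.11×2.2)×10⁻⁴ = 0.872×10⁻⁴ K⁻¹
1.4 × 3.27×10⁻⁴ × 130 = 0.059514 m
2.06×10⁻⁴ × 440 × 1.1 = 0.099704 m
570–2070 m: 1500 × 0.872×10⁻⁴ × 0.17 = 0.022236 m
Δh = 0.059514 + 0.099704 + 0.022236 = 0.181454 m ≈ 181 mm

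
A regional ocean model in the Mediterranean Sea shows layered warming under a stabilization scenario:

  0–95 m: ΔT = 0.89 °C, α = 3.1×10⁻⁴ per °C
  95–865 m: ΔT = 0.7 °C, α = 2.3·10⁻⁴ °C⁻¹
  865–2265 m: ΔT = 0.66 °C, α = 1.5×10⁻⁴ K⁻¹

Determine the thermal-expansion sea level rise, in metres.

95 × 3.1×10⁻⁴ × 0.89 = 0.0262105 m
95–865 m: 2.3×10⁻⁴ × 770 × 0.7 = 0.12397 m
865–2265 m: 1.5×10⁻⁴ × 1400 × 0.66 = 0.13860 m
Δh = 0.0262105 + 0.12397 + 0.13860 = 0.2887805 m

Δh ≈ 0.289 m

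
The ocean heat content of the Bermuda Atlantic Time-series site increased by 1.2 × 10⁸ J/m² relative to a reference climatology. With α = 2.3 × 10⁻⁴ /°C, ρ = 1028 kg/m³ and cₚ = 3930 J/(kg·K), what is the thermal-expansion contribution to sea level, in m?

about 0.0068 m

Δh = αQ/(ρcₚ) = 2.3×10⁻⁴ × 1.2×10⁸ / (1028 × 3930) ≈ 0.0068316 m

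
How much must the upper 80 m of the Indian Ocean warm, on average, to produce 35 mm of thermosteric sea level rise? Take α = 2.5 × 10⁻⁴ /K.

about 1.75 °C

ΔT = Δh/(αH) = 0.035 / (2.5×10⁻⁴ × 80) = 1.750 °C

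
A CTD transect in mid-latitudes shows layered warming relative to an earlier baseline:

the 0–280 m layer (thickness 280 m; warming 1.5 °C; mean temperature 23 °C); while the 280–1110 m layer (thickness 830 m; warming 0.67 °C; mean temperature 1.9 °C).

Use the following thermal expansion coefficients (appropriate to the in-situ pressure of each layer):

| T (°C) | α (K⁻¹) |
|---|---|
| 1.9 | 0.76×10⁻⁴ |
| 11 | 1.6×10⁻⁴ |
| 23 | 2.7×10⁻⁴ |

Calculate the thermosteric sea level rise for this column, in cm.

about 15.6 cm

Layer 1 at 23 °C → α = 2.7×10⁻⁴ K⁻¹
Layer 2 at 1.9 °C → α = 0.76×10⁻⁴ K⁻¹
2.7×10⁻⁴ × 1.5 × 280 = 0.11340 m
Layer 2: 830 × 0.67 × 0.76×10⁻⁴ = 0.0422636 m
Δh = 0.11340 + 0.0422636 = 0.1556636 m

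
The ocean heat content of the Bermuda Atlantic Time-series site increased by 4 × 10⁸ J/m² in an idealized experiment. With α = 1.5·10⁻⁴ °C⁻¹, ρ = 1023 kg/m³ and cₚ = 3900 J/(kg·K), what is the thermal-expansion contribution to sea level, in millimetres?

about 15.0 mm

Δh = αQ/(ρcₚ) = 1.5×10⁻⁴ × 4×10⁸ / (1023 × 3900) ≈ 0.015039 m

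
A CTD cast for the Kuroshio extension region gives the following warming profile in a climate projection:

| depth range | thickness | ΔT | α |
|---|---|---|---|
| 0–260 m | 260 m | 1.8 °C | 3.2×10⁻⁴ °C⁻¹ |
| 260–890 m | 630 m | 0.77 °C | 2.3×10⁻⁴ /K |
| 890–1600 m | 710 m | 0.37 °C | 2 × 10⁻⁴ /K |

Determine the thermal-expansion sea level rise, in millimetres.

3.2×10⁻⁴ × 260 × 1.8 = 0.14976 m
260–890 m: 0.77 × 2.3×10⁻⁴ × 630 = 0.111573 m
Layer 3: 710 × 2×10⁻⁴ × 0.37 = 0.05254 m
Δh = 0.14976 + 0.111573 + 0.05254 = 0.313873 m

Δh ≈ 314 mm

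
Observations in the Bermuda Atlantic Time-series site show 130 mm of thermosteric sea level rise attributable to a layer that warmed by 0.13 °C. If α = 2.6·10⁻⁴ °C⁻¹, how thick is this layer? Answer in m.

H = Δh/(αΔT) = 0.13 / (2.6×10⁻⁴ × 0.13) ≈ 3846 m

H ≈ 3850 m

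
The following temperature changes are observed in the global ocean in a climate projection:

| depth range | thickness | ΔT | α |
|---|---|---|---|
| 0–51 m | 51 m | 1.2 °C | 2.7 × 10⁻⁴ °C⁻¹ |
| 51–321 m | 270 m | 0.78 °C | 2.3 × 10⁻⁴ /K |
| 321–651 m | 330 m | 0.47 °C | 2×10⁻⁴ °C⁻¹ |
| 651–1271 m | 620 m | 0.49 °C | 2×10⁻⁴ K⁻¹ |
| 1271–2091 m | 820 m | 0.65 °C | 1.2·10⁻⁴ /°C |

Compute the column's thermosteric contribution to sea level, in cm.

Δh ≈ 22.1 cm

Layer 1: 51 × 2.7×10⁻⁴ × 1.2 = 0.016524 m
51–321 m: 0.78 × 2.3×10⁻⁴ × 270 = 0.048438 m
0.47 × 2×10⁻⁴ × 330 = 0.03102 m
0.49 × 2×10⁻⁴ × 620 = 0.06076 m
1271–2091 m: 820 × 1.2×10⁻⁴ × 0.65 = 0.06396 m
Δh = 0.016524 + 0.048438 + 0.03102 + 0.06076 + 0.06396 = 0.220702 m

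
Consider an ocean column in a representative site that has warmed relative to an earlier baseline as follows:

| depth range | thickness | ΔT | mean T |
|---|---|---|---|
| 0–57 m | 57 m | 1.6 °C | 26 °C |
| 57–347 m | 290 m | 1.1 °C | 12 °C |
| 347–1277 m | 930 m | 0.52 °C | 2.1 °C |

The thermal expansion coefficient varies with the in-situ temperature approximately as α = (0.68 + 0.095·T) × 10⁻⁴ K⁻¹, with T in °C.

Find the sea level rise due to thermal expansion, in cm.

Δh = 12.9 cm

Layer 1: α = (0.68 + 0.095×26)×10⁻⁴ = 3.15×10⁻⁴ K⁻¹
Layer 2: α = (0.68 + 0.095×12)×10⁻⁴ = 1.82×10⁻⁴ K⁻¹
Layer 3: α = (0.68 + 0.095×2.1)×10⁻⁴ = 0.8795×10⁻⁴ K⁻¹
0–57 m: 1.6 × 3.15×10⁻⁴ × 57 = 0.028728 m
Layer 2: 1.1 × 290 × 1.82×10⁻⁴ = 0.058058 m
347–1277 m: 930 × 0.8795×10⁻⁴ × 0.52 = 0.04253262 m
Δh = 0.028728 + 0.058058 + 0.04253262 = 0.12931862 m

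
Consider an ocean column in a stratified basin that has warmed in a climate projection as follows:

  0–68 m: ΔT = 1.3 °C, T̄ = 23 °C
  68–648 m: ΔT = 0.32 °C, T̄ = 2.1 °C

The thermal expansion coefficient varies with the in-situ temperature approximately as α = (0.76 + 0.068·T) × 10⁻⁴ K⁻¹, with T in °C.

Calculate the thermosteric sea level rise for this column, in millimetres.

Layer 1: α = (0.76 + 0.068×23)×10⁻⁴ = 2.324×10⁻⁴ K⁻¹
Layer 2: α = (0.76 + 0.068×2.1)×10⁻⁴ = 0.9028×10⁻⁴ K⁻¹
0–68 m: 1.3 × 2.324×10⁻⁴ × 68 = 0.02054416 m
0.9028×10⁻⁴ × 0.32 × 580 = 0.016755968 m
Δh = 0.02054416 + 0.016755968 = 0.037300128 m ≈ 37.3 mm

Δh = 37.3 mm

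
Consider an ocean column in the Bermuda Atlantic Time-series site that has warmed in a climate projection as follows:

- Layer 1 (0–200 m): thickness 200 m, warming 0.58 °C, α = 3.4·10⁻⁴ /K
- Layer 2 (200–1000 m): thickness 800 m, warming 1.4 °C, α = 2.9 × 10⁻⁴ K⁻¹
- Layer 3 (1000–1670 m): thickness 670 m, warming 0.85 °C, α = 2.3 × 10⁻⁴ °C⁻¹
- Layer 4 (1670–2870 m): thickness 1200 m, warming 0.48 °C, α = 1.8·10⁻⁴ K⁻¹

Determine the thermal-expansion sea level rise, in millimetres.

Δh = 599 mm

200 × 0.58 × 3.4×10⁻⁴ = 0.03944 m
2.9×10⁻⁴ × 1.4 × 800 = 0.32480 m
Layer 3: 670 × 0.85 × 2.3×10⁻⁴ = 0.130985 m
1.8×10⁻⁴ × 1200 × 0.48 = 0.10368 m
Δh = 0.03944 + 0.32480 + 0.130985 + 0.10368 = 0.598905 m ≈ 599 mm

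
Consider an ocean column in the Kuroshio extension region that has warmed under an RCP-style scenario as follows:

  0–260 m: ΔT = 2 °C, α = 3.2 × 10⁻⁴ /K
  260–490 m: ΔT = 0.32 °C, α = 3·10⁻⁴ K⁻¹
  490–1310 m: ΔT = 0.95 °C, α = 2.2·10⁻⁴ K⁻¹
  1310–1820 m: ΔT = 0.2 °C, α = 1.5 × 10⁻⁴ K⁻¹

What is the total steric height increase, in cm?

38 cm

0–260 m: 3.2×10⁻⁴ × 260 × 2 = 0.16640 m
0.32 × 230 × 3×10⁻⁴ = 0.02208 m
0.95 × 2.2×10⁻⁴ × 820 = 0.17138 m
1310–1820 m: 510 × 1.5×10⁻⁴ × 0.2 = 0.01530 m
Δh = 0.16640 + 0.02208 + 0.17138 + 0.01530 = 0.37516 m ≈ 38 cm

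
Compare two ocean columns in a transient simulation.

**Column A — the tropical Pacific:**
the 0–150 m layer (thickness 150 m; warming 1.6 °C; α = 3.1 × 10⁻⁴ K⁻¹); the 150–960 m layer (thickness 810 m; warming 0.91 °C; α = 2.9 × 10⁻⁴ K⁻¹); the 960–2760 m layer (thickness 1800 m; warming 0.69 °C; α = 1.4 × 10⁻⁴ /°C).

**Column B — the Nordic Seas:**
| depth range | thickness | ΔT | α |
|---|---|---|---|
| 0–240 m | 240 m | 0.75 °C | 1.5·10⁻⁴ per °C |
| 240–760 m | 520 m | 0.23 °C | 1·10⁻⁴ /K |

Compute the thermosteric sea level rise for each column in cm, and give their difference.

A 150 × 1.6 × 3.1×10⁻⁴ = 0.07440 m
A 150–960 m: 2.9×10⁻⁴ × 0.91 × 810 = 0.213759 m
A Layer 3: 0.69 × 1.4×10⁻⁴ × 1800 = 0.17388 m
A total: 0.462039 m
B 240 × 0.75 × 1.5×10⁻⁴ = 0.02700 m
B Layer 2: 520 × 1×10⁻⁴ × 0.23 = 0.01196 m
B total: 0.03896 m
Difference: 0.462039 − 0.03896 = 0.423079 m

A: 46 cm; B: 3.9 cm; difference 42 cm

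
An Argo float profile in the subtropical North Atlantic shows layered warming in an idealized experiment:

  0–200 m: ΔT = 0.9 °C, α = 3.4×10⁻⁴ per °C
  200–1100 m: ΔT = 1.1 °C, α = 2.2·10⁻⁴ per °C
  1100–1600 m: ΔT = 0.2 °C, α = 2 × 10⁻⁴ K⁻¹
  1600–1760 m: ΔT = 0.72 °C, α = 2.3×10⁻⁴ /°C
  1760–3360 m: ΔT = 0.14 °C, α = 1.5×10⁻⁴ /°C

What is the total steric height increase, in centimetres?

Δh = 35.9 cm

0–200 m: 3.4×10⁻⁴ × 0.9 × 200 = 0.06120 m
2.2×10⁻⁴ × 900 × 1.1 = 0.21780 m
1100–1600 m: 0.2 × 500 × 2×10⁻⁴ = 0.02000 m
Layer 4: 2.3×10⁻⁴ × 0.72 × 160 = 0.026496 m
Layer 5: 1.5×10⁻⁴ × 0.14 × 1600 = 0.03360 m
Δh = 0.06120 + 0.21780 + 0.02000 + 0.026496 + 0.03360 = 0.359096 m ≈ 35.9 cm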